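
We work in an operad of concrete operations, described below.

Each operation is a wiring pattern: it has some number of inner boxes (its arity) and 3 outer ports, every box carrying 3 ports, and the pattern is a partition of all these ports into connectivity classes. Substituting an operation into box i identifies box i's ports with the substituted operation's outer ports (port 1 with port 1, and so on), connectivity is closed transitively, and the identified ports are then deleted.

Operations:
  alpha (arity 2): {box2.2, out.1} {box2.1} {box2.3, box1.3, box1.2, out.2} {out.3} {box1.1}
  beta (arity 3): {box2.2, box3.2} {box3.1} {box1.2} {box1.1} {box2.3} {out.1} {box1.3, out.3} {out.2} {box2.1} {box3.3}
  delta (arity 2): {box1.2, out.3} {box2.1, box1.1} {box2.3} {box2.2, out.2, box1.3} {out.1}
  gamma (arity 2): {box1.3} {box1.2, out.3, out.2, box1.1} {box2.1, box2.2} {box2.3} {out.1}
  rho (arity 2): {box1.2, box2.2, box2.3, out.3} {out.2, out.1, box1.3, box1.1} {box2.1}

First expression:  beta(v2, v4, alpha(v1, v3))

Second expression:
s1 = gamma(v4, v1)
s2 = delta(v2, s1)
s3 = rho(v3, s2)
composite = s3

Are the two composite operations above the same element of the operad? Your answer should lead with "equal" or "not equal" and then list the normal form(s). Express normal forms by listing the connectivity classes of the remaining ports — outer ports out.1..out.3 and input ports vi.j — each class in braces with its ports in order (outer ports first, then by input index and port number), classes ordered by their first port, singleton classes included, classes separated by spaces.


not equal: they reduce to {out.1} {out.2} {out.3, v2.3} {v1.1} {v1.2, v1.3, v3.3, v4.2} {v2.1} {v2.2} {v3.1} {v3.2} {v4.1} {v4.3} and {out.1, out.2, v3.1, v3.3} {out.3, v2.2, v2.3, v3.2, v4.1, v4.2} {v1.1, v1.2} {v1.3} {v2.1} {v4.3}

The first expression, normalized: {out.1} {out.2} {out.3, v2.3} {v1.1} {v1.2, v1.3, v3.3, v4.2} {v2.1} {v2.2} {v3.1} {v3.2} {v4.1} {v4.3}
The second expression, normalized: {out.1, out.2, v3.1, v3.3} {out.3, v2.2, v2.3, v3.2, v4.1, v4.2} {v1.1, v1.2} {v1.3} {v2.1} {v4.3}
Distinct normal forms: not equal.


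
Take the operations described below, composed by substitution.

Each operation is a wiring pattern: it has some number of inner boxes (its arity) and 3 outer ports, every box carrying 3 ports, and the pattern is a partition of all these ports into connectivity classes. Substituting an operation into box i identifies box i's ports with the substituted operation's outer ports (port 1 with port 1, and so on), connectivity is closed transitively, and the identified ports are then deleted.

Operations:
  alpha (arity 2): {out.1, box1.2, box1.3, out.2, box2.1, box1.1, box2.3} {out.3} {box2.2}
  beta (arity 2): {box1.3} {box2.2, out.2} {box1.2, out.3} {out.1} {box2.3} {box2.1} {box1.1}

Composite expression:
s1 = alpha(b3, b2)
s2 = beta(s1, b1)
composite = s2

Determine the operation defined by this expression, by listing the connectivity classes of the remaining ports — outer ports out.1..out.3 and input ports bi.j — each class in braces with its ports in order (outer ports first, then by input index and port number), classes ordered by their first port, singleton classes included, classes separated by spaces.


After gluing at beta, chains via deleted ports link the b-ports.
alpha over (b3, b2) gives {out.1, out.2, b2.1, b2.3, b3.1, b3.2, b3.3} {out.3} {b2.2}, out.j being that stage's outer ports
beta over (b3, b2, b1) gives {out.1} {out.2, b1.2} {out.3, b2.1, b2.3, b3.1, b3.2, b3.3} {b1.1} {b1.3} {b2.2}, out.j being that stage's outer ports

{out.1} {out.2, b1.2} {out.3, b2.1, b2.3, b3.1, b3.2, b3.3} {b1.1} {b1.3} {b2.2}


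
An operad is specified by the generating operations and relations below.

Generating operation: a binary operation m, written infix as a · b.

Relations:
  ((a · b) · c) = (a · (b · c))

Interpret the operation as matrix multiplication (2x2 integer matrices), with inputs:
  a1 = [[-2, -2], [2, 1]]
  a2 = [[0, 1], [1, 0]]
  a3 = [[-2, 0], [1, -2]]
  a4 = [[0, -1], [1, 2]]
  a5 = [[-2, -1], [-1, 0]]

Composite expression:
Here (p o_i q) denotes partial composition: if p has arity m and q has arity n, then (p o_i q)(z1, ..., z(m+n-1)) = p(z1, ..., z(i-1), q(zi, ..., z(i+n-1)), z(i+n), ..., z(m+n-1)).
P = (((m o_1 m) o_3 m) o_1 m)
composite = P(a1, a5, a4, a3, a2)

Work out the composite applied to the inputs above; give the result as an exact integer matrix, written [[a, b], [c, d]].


[[4, -6], [-2, 5]]


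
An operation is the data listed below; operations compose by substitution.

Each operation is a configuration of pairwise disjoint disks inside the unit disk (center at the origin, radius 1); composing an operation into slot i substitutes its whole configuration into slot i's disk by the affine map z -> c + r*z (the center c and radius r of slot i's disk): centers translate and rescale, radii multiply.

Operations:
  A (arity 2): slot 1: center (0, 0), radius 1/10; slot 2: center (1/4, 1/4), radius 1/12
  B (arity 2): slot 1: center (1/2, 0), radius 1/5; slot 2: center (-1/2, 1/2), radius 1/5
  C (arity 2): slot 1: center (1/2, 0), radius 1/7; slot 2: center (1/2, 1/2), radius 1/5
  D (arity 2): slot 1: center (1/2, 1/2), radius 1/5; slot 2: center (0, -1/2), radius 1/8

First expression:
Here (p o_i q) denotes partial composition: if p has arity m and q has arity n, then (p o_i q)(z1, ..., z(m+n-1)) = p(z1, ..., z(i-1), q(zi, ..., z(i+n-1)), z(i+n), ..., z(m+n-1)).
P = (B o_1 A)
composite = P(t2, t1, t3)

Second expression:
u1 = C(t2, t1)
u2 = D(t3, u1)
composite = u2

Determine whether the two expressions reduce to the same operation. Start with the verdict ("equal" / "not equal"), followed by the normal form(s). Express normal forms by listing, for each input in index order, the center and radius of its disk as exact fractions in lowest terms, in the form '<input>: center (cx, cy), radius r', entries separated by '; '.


not equal; the first gives t1: center (11/20, 1/20), radius 1/60; t2: center (1/2, 0), radius 1/50; t3: center (-1/2, 1/2), radius 1/5 and the second t1: center (1/16, -7/16), radius 1/40; t2: center (1/16, -1/2), radius 1/56; t3: center (1/2, 1/2), radius 1/5


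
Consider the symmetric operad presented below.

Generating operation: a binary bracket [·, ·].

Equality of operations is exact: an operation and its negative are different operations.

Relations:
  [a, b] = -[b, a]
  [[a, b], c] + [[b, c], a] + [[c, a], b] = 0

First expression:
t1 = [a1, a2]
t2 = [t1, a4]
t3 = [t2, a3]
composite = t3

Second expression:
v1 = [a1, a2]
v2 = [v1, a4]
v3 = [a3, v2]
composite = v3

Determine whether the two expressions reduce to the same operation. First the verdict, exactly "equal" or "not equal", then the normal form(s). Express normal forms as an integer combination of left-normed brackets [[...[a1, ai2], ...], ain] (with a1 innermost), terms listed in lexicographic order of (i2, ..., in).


The first expression, normalized: [[[a1, a2], a4], a3]
The second expression, normalized: -[[[a1, a2], a4], a3]
They disagree, so not equal.

not equal: they reduce to [[[a1, a2], a4], a3] and -[[[a1, a2], a4], a3]


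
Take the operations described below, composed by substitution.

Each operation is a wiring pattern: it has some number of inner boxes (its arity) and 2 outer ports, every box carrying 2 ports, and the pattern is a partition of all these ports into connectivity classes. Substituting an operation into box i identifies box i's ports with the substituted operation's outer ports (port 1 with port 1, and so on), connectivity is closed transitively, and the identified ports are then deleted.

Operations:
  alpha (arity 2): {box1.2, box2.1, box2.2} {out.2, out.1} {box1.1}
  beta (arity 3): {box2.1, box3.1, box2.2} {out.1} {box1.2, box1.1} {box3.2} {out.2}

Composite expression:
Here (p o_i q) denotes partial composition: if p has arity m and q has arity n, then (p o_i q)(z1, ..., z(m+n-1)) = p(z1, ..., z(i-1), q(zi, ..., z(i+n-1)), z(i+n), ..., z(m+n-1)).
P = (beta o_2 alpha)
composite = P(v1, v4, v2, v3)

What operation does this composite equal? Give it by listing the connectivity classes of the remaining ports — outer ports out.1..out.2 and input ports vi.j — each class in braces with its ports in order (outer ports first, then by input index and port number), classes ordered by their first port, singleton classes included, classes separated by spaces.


{out.1} {out.2} {v1.1, v1.2} {v2.1, v2.2, v4.2} {v3.1} {v3.2} {v4.1}

Reachability decides: close wires over beta-identified ports.
the subtree at alpha composes to {out.1, out.2} {v2.1, v2.2, v4.2} {v4.1} on (v4, v2); out.j = own outer ports
the subtree at beta composes to {out.1} {out.2} {v1.1, v1.2} {v2.1, v2.2, v4.2} {v3.1} {v3.2} {v4.1} on (v1, v4, v2, v3); out.j = own outer ports


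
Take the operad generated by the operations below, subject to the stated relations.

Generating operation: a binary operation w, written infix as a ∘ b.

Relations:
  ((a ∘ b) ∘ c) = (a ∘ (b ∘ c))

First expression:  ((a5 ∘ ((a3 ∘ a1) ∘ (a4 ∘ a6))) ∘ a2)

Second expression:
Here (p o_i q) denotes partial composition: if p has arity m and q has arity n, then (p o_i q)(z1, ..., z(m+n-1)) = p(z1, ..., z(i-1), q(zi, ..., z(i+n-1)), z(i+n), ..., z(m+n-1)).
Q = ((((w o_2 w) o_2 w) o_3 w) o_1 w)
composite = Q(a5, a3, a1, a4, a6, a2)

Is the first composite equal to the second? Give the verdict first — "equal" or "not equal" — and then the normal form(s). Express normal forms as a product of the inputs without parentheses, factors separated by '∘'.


equal: each reduces to a5 ∘ a3 ∘ a1 ∘ a4 ∘ a6 ∘ a2

The first expression reduces to a5 ∘ a3 ∘ a1 ∘ a4 ∘ a6 ∘ a2
The second expression reduces to a5 ∘ a3 ∘ a1 ∘ a4 ∘ a6 ∘ a2
Identical normal forms: equal.


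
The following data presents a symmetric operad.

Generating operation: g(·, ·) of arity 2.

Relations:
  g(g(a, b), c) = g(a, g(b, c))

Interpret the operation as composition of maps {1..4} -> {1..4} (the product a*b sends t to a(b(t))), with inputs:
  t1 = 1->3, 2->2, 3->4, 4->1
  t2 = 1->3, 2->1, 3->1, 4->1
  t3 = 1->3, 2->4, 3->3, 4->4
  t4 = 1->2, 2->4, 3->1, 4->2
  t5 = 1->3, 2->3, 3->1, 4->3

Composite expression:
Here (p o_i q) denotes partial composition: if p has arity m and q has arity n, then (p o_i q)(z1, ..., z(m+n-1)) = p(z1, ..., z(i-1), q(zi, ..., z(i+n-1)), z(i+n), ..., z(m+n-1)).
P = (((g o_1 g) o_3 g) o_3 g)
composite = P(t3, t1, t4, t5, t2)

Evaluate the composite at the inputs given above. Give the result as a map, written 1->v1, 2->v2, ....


1->4, 2->3, 3->3, 4->3

g(t3, t1) = 1->3, 2->4, 3->4, 4->3
g(t4, t5) = 1->1, 2->1, 3->2, 4->1
g(g(t4, t5), t2) = 1->2, 2->1, 3->1, 4->1
g(g(t3, t1), g(g(t4, t5), t2)) = 1->4, 2->3, 3->3, 4->3


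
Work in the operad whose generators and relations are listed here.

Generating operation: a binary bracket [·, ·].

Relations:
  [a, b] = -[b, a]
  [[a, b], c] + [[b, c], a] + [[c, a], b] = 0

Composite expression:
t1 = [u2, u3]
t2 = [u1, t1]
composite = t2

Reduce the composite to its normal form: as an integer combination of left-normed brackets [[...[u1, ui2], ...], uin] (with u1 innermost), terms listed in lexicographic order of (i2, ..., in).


[[u1, u2], u3] - [[u1, u3], u2]


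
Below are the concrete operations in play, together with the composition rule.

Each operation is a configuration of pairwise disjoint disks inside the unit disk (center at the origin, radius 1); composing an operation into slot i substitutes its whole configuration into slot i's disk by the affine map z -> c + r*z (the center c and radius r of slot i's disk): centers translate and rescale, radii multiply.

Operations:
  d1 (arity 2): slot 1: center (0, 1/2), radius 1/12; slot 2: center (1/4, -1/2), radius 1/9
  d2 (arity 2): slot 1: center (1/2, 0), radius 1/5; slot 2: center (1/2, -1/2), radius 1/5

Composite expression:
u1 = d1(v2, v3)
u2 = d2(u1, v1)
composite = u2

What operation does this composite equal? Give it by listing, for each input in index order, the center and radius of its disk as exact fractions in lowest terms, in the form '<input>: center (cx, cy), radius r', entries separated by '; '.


v1: center (1/2, -1/2), radius 1/5; v2: center (1/2, 1/10), radius 1/60; v3: center (11/20, -1/10), radius 1/45

Affine substitution under d2: radii multiply and v-centers shift.
v2 passes through 2 substitutions, ending at center (1/2, 1/10), radius 1/60
v3 passes through 2 substitutions, ending at center (11/20, -1/10), radius 1/45
v1 passes through 1 substitution, ending at center (1/2, -1/2), radius 1/5


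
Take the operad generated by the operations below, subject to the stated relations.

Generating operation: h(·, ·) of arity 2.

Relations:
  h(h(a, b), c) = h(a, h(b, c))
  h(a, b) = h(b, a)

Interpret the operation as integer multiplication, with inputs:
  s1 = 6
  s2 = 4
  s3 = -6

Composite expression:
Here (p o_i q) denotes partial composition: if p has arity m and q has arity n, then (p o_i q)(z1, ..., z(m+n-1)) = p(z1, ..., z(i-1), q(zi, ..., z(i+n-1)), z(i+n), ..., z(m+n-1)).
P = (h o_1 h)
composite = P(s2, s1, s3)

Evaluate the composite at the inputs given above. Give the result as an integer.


-144

h(s2, s1) = 24
h(h(s2, s1), s3) = -144


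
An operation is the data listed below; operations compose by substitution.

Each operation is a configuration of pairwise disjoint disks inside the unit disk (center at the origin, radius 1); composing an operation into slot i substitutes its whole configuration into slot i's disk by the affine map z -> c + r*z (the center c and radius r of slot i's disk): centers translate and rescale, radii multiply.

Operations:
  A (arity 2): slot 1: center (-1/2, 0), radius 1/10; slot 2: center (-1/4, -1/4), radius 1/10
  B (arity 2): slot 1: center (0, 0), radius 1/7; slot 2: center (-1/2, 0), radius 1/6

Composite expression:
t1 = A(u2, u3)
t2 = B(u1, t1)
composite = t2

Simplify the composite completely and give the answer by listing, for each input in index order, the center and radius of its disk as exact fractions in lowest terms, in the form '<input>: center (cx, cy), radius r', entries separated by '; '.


u1: center (0, 0), radius 1/7; u2: center (-7/12, 0), radius 1/60; u3: center (-13/24, -1/24), radius 1/60


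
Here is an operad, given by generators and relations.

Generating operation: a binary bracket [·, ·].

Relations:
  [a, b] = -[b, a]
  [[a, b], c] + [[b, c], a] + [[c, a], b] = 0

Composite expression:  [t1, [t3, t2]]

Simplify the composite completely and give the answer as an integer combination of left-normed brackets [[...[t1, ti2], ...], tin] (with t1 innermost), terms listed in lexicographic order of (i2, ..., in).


-[[t1, t2], t3] + [[t1, t3], t2]

Antisymmetry and Jacobi reduce to t1-anchored left-normed brackets.
Composite bracket: [t1, [t3, t2]]
Expanding via [a, b] = ab - ba: 4 signed words (2^2 = 4).
Only words starting with t1 matter:
  t1t2t3 (sign -1) contributes -[[t1, t2], t3]
  t1t3t2 (sign +1) contributes +[[t1, t3], t2]


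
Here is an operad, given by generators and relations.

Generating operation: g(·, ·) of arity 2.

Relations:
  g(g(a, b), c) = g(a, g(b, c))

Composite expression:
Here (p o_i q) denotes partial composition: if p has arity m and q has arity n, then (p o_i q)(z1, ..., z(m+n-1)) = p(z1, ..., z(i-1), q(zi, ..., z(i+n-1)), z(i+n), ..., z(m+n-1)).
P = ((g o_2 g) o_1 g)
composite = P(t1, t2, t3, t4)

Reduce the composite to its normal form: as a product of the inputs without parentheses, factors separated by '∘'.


t1 ∘ t2 ∘ t3 ∘ t4

All parenthesizations of g agree; list the t-inputs left to right.
g(t1, t2) unparenthesizes to t1 ∘ t2
g(t3, t4) unparenthesizes to t3 ∘ t4
g(g(t1, t2), g(t3, t4)) unparenthesizes to t1 ∘ t2 ∘ t3 ∘ t4


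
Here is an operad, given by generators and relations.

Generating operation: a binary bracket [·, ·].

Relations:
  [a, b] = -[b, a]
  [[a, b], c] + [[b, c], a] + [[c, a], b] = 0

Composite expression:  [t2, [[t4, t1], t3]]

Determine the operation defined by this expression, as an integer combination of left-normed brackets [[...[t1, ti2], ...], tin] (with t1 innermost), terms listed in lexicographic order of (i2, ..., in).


[[[t1, t4], t3], t2]


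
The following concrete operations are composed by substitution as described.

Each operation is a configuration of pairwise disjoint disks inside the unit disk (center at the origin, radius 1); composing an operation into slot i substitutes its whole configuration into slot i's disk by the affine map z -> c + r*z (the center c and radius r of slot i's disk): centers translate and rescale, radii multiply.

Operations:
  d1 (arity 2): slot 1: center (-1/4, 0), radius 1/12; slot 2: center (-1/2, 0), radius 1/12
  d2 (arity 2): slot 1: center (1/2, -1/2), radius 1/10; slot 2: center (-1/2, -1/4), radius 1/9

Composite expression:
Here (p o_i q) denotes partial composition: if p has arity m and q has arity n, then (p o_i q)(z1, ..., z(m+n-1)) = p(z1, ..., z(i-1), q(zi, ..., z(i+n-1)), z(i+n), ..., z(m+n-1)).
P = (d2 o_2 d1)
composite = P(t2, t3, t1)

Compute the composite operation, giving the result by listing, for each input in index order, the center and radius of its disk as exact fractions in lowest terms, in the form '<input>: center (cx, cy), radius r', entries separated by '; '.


t1: center (-5/9, -1/4), radius 1/108; t2: center (1/2, -1/2), radius 1/10; t3: center (-19/36, -1/4), radius 1/108


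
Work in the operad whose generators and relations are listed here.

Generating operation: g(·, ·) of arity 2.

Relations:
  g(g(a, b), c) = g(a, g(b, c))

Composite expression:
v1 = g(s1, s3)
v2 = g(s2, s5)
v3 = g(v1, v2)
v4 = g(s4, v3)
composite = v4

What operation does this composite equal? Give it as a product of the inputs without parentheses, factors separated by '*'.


s4 * s1 * s3 * s2 * s5

All parenthesizations of g agree; list the s-inputs left to right.
g(s1, s3) linearizes to s1 * s3
g(s2, s5) linearizes to s2 * s5
g(g(s1, s3), g(s2, s5)) linearizes to s1 * s3 * s2 * s5
g(s4, g(g(s1, s3), g(s2, s5))) linearizes to s4 * s1 * s3 * s2 * s5


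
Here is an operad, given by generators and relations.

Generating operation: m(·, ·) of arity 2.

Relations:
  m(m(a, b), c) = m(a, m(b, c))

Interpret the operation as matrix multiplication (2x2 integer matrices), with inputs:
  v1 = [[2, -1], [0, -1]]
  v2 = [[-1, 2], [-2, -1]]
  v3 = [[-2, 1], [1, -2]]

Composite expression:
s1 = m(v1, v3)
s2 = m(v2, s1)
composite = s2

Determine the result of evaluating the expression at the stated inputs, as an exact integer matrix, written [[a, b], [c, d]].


[[3, 0], [11, -10]]

m(v1, v3) = [[-5, 4], [-1, 2]]
m(v2, m(v1, v3)) = [[3, 0], [11, -10]]


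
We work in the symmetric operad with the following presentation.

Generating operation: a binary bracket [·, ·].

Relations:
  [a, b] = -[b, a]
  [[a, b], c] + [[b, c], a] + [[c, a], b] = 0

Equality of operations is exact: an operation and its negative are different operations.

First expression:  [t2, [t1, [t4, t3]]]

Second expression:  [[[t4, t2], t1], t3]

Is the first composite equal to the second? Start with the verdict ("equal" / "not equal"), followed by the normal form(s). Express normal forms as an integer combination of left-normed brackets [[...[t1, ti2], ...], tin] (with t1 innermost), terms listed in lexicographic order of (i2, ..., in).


not equal; first: [[[t1, t3], t4], t2] - [[[t1, t4], t3], t2]; second: [[[t1, t2], t4], t3] - [[[t1, t4], t2], t3]

Reducing the first expression gives [[[t1, t3], t4], t2] - [[[t1, t4], t3], t2]
Reducing the second expression gives [[[t1, t2], t4], t3] - [[[t1, t4], t2], t3]
Different reductions; not equal.


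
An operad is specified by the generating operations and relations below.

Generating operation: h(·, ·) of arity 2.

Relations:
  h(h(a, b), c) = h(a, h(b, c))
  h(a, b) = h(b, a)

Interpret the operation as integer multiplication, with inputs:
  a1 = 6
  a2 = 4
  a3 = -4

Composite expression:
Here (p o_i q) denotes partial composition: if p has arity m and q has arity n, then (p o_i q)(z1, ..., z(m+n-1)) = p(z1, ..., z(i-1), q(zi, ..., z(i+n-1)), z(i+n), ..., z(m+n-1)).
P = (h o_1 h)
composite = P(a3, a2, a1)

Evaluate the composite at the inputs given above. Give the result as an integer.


-96

h(a3, a2) = -16
h(h(a3, a2), a1) = -96


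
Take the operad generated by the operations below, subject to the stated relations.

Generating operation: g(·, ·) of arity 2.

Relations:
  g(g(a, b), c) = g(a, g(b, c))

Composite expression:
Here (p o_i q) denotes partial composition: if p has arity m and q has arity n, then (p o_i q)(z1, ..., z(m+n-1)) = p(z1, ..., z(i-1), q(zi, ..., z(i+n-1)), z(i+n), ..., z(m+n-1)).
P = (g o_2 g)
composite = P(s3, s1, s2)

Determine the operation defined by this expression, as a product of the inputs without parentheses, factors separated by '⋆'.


s3 ⋆ s1 ⋆ s2

Associativity of g dissolves the nesting; only the s-input order survives.
g(s1, s2) spells out as s1 ⋆ s2
g(s3, g(s1, s2)) spells out as s3 ⋆ s1 ⋆ s2


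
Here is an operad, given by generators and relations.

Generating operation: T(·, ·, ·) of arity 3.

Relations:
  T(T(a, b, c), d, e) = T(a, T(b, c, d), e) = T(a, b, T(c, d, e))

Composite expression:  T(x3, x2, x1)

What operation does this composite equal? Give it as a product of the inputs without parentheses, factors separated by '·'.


x3 · x2 · x1

Associativity of T dissolves the nesting; only the x-input order survives.
T(x3, x2, x1) unparenthesizes to x3 · x2 · x1


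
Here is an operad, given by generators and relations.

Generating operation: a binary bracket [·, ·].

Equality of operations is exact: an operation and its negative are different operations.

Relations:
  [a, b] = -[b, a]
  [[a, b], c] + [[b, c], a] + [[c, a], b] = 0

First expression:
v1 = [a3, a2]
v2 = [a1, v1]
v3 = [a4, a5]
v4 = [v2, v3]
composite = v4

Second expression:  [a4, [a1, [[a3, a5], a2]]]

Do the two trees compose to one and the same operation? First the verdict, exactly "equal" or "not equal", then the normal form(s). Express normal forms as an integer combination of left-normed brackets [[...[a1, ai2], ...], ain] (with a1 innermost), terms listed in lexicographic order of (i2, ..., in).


Normal form of the first expression: -[[[[a1, a2], a3], a4], a5] + [[[[a1, a2], a3], a5], a4] + [[[[a1, a3], a2], a4], a5] - [[[[a1, a3], a2], a5], a4]
Normal form of the second expression: [[[[a1, a2], a3], a5], a4] - [[[[a1, a2], a5], a3], a4] - [[[[a1, a3], a5], a2], a4] + [[[[a1, a5], a3], a2], a4]
Distinct normal forms: not equal.

not equal; first: -[[[[a1, a2], a3], a4], a5] + [[[[a1, a2], a3], a5], a4] + [[[[a1, a3], a2], a4], a5] - [[[[a1, a3], a2], a5], a4]; second: [[[[a1, a2], a3], a5], a4] - [[[[a1, a2], a5], a3], a4] - [[[[a1, a3], a5], a2], a4] + [[[[a1, a5], a3], a2], a4]


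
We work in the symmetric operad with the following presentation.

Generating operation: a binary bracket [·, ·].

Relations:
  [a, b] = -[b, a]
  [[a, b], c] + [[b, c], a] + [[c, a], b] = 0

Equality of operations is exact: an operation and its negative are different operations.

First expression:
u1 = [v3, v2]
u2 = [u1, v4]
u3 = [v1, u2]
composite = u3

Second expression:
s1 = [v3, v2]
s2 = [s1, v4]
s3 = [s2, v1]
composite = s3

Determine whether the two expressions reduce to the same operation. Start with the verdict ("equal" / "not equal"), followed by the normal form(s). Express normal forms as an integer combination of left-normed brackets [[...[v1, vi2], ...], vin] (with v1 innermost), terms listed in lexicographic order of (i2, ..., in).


not equal — first -[[[v1, v2], v3], v4] + [[[v1, v3], v2], v4] + [[[v1, v4], v2], v3] - [[[v1, v4], v3], v2], second [[[v1, v2], v3], v4] - [[[v1, v3], v2], v4] - [[[v1, v4], v2], v3] + [[[v1, v4], v3], v2]

Normal form of the first expression: -[[[v1, v2], v3], v4] + [[[v1, v3], v2], v4] + [[[v1, v4], v2], v3] - [[[v1, v4], v3], v2]
Normal form of the second expression: [[[v1, v2], v3], v4] - [[[v1, v3], v2], v4] - [[[v1, v4], v2], v3] + [[[v1, v4], v3], v2]
Different reductions; not equal.


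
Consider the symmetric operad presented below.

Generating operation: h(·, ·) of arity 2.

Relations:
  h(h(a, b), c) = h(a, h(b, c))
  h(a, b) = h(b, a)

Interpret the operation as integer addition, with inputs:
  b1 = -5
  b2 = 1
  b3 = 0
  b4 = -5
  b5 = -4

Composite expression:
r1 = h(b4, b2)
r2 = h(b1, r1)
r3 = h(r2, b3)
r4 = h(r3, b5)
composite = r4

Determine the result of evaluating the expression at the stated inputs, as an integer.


-13

h(b4, b2) = -4
h(b1, h(b4, b2)) = -9
h(h(b1, h(b4, b2)), b3) = -9
h(h(h(b1, h(b4, b2)), b3), b5) = -13


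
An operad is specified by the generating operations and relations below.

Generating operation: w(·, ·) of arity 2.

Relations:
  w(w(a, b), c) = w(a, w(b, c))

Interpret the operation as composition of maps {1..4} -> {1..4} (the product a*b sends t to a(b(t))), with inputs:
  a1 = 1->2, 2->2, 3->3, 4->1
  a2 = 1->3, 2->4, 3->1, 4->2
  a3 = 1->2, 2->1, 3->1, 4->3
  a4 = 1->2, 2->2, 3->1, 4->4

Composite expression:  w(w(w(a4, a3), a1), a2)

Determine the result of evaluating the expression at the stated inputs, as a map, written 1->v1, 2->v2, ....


1->2, 2->2, 3->2, 4->2

w(a4, a3) = 1->2, 2->2, 3->2, 4->1
w(w(a4, a3), a1) = 1->2, 2->2, 3->2, 4->2
w(w(w(a4, a3), a1), a2) = 1->2, 2->2, 3->2, 4->2


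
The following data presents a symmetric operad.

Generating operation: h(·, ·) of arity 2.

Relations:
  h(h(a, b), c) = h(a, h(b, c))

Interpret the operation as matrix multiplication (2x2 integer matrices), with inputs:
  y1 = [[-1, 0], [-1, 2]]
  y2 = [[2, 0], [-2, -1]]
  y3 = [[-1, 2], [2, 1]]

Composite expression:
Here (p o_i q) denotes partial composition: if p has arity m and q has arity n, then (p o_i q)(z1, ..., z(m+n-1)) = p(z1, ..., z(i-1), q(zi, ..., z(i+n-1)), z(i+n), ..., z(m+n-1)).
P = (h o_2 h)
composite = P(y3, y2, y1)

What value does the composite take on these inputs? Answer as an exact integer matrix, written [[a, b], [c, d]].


h(y2, y1) = [[-2, 0], [3, -2]]
h(y3, h(y2, y1)) = [[8, -4], [-1, -2]]

[[8, -4], [-1, -2]]


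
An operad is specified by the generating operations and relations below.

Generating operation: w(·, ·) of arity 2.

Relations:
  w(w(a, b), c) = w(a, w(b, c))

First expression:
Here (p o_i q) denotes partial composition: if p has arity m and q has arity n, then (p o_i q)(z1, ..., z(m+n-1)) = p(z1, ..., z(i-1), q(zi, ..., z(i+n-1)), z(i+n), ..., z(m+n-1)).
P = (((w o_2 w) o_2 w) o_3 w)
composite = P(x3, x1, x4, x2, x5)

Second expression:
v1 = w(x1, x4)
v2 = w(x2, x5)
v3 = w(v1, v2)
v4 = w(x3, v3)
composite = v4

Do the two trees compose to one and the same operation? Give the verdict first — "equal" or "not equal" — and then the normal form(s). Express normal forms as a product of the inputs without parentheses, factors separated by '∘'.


equal — both sides give x3 ∘ x1 ∘ x4 ∘ x2 ∘ x5


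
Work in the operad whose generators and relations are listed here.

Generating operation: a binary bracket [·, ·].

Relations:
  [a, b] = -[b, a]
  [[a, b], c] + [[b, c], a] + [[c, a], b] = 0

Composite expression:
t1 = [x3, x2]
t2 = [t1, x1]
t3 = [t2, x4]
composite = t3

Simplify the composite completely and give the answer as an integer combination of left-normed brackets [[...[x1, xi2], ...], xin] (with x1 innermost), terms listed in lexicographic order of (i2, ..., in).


[[[x1, x2], x3], x4] - [[[x1, x3], x2], x4]

A multilinear Lie element is pinned by x1-initial words (x1 innermost).
Composite bracket: [[[x3, x2], x1], x4]
Full expansion: 8 signed words from ab - ba (2^3 = 8).
The x1-initial words carry the normal form:
  the word x1x2x3x4 carries sign +1 and contributes +[[[x1, x2], x3], x4]
  the word x1x3x2x4 carries sign -1 and contributes -[[[x1, x3], x2], x4]


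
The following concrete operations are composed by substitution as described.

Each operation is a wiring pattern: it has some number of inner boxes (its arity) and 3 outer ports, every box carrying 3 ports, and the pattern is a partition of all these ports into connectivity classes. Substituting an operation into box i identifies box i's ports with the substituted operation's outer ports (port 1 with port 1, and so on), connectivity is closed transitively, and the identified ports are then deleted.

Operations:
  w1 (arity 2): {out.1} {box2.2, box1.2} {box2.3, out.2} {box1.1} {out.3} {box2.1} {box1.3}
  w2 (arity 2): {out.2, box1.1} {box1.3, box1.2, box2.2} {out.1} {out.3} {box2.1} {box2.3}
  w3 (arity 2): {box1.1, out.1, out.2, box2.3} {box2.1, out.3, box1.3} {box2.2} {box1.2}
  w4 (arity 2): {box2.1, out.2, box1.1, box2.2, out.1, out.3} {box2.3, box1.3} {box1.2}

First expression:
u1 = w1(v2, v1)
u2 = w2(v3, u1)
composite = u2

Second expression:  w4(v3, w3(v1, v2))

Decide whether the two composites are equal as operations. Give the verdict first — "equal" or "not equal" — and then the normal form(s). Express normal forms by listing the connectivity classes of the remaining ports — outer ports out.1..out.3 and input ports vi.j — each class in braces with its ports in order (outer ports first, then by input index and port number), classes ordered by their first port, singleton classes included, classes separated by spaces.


not equal; first: {out.1} {out.2, v3.1} {out.3} {v1.1} {v1.2, v2.2} {v1.3, v3.2, v3.3} {v2.1} {v2.3}; second: {out.1, out.2, out.3, v1.1, v2.3, v3.1} {v1.2} {v1.3, v2.1, v3.3} {v2.2} {v3.2}


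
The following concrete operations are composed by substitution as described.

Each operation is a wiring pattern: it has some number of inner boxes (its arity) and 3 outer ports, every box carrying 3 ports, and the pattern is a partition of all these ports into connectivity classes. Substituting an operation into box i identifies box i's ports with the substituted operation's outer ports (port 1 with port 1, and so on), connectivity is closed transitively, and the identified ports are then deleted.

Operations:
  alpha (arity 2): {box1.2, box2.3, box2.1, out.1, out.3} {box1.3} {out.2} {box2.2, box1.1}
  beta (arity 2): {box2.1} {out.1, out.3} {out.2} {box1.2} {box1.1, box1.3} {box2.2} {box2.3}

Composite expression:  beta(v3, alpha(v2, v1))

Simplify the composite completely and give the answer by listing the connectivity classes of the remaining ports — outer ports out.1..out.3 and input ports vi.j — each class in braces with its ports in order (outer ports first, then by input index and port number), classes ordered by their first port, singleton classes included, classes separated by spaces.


After gluing at beta, chains via deleted ports link the v-ports.
through alpha, on inputs (v2, v1): {out.1, out.3, v1.1, v1.3, v2.2} {out.2} {v1.2, v2.1} {v2.3} (out.j = stage outer ports)
through beta, on inputs (v3, v2, v1): {out.1, out.3} {out.2} {v1.1, v1.3, v2.2} {v1.2, v2.1} {v2.3} {v3.1, v3.3} {v3.2} (out.j = stage outer ports)

{out.1, out.3} {out.2} {v1.1, v1.3, v2.2} {v1.2, v2.1} {v2.3} {v3.1, v3.3} {v3.2}


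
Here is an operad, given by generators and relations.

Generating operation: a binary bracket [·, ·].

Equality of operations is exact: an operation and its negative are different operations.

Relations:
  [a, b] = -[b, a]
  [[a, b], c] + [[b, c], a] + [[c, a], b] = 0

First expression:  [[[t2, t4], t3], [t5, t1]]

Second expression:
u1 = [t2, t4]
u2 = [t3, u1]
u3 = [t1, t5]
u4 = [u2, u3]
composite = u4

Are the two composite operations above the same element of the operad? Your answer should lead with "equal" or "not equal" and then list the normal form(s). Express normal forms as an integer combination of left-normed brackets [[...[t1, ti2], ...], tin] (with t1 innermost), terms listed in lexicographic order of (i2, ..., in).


The first expression reduces to [[[[t1, t5], t2], t4], t3] - [[[[t1, t5], t3], t2], t4] + [[[[t1, t5], t3], t4], t2] - [[[[t1, t5], t4], t2], t3]
The second expression reduces to [[[[t1, t5], t2], t4], t3] - [[[[t1, t5], t3], t2], t4] + [[[[t1, t5], t3], t4], t2] - [[[[t1, t5], t4], t2], t3]
Identical normal forms: equal.

equal: each reduces to [[[[t1, t5], t2], t4], t3] - [[[[t1, t5], t3], t2], t4] + [[[[t1, t5], t3], t4], t2] - [[[[t1, t5], t4], t2], t3]


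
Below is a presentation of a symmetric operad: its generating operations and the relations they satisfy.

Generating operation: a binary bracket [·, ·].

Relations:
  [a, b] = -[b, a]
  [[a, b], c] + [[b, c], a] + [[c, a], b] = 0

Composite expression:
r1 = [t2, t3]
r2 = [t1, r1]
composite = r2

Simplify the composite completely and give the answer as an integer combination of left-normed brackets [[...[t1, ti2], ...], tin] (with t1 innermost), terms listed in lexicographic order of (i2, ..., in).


[[t1, t2], t3] - [[t1, t3], t2]

Skip Jacobi rewriting: expand, keep t1-initial words, read off terms.
Composite bracket: [t1, [t2, t3]]
The bracket unfolds into 4 signed words via [a, b] = ab - ba (2^2 = 4).
The t1-initial words carry the normal form:
  word t1t2t3 has sign +1, contributing +[[t1, t2], t3]
  word t1t3t2 has sign -1, contributing -[[t1, t3], t2]


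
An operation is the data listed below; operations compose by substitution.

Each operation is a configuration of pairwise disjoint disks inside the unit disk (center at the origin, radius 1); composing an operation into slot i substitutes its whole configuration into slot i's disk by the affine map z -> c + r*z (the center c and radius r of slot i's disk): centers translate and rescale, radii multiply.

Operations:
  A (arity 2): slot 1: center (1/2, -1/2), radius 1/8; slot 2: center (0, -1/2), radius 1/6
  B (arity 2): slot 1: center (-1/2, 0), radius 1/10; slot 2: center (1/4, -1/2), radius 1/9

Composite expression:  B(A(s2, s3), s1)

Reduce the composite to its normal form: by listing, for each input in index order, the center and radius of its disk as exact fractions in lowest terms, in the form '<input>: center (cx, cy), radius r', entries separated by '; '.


s1: center (1/4, -1/2), radius 1/9; s2: center (-9/20, -1/20), radius 1/80; s3: center (-1/2, -1/20), radius 1/60

Only the slot chain above each s matters under B; compose those maps.
for s2, the 2-step affine chain lands on center (-9/20, -1/20), radius 1/80
for s3, the 2-step affine chain lands on center (-1/2, -1/20), radius 1/60
for s1, the 1-step affine chain lands on center (1/4, -1/2), radius 1/9


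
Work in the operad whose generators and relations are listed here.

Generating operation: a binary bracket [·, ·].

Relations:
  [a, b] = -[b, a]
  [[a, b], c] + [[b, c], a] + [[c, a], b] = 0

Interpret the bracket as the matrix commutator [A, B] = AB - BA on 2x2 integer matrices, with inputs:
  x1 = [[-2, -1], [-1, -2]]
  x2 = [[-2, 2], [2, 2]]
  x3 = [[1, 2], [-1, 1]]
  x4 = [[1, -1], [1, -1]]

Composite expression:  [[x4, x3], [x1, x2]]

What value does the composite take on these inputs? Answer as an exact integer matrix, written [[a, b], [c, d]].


[x4, x3] = [[-1, 4], [2, 1]]
[x1, x2] = [[0, -4], [4, 0]]
[[x4, x3], [x1, x2]] = [[24, 8], [8, -24]]

[[24, 8], [8, -24]]


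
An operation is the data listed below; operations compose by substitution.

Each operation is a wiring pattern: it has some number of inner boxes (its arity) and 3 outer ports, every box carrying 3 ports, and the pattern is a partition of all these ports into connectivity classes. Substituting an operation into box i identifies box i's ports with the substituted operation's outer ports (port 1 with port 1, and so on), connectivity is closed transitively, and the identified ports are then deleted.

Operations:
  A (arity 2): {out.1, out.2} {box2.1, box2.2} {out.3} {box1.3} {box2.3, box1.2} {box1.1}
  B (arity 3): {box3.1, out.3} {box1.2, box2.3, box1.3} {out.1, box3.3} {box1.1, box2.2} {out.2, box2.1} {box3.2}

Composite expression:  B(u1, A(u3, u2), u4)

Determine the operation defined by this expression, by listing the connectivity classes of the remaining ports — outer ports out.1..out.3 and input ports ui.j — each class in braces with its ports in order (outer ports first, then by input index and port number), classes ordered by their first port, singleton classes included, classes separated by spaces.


Connectivity passes through glued B-boundaries; trace each wire chain.
the subtree at A composes to {out.1, out.2} {out.3} {u2.1, u2.2} {u2.3, u3.2} {u3.1} {u3.3} on (u3, u2); out.j = own outer ports
the subtree at B composes to {out.1, u4.3} {out.2, u1.1} {out.3, u4.1} {u1.2, u1.3} {u2.1, u2.2} {u2.3, u3.2} {u3.1} {u3.3} {u4.2} on (u1, u3, u2, u4); out.j = own outer ports

{out.1, u4.3} {out.2, u1.1} {out.3, u4.1} {u1.2, u1.3} {u2.1, u2.2} {u2.3, u3.2} {u3.1} {u3.3} {u4.2}


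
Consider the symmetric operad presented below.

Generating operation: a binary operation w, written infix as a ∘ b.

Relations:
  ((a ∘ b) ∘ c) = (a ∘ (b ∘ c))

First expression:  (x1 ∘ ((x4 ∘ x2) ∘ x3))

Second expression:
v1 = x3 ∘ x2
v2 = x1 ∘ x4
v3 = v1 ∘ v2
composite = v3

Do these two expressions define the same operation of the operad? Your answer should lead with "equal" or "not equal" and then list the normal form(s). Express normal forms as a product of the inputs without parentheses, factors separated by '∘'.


The first expression reduces to x1 ∘ x4 ∘ x2 ∘ x3
The second expression reduces to x3 ∘ x2 ∘ x1 ∘ x4
No match — not equal.

not equal; first: x1 ∘ x4 ∘ x2 ∘ x3; second: x3 ∘ x2 ∘ x1 ∘ x4


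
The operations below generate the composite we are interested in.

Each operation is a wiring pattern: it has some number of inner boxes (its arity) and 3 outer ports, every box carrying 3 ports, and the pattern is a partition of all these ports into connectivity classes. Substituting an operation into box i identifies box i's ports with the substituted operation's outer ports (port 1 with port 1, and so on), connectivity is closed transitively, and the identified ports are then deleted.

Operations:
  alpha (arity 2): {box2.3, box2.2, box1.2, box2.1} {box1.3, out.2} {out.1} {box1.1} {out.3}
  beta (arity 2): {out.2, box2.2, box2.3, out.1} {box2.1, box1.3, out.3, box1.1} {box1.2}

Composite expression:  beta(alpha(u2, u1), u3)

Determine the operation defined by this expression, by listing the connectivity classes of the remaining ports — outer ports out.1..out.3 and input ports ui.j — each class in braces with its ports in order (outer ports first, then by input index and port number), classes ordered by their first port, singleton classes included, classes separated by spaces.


{out.1, out.2, u3.2, u3.3} {out.3, u3.1} {u1.1, u1.2, u1.3, u2.2} {u2.1} {u2.3}

After gluing at beta, chains via deleted ports link the u-ports.
after alpha, the pattern on (u2, u1) reads {out.1} {out.2, u2.3} {out.3} {u1.1, u1.2, u1.3, u2.2} {u2.1} (out.j = its outer ports)
after beta, the pattern on (u2, u1, u3) reads {out.1, out.2, u3.2, u3.3} {out.3, u3.1} {u1.1, u1.2, u1.3, u2.2} {u2.1} {u2.3} (out.j = its outer ports)


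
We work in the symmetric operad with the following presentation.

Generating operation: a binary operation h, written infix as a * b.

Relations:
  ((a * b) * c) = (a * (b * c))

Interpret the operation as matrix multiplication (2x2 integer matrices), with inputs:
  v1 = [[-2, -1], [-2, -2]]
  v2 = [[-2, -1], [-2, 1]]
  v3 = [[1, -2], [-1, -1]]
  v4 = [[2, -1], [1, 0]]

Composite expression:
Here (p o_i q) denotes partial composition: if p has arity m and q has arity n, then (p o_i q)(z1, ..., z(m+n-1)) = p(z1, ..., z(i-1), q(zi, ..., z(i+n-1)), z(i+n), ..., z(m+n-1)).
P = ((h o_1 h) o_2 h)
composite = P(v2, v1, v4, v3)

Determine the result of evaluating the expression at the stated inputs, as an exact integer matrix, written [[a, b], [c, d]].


(v1 * v4) = [[-5, 2], [-6, 2]]
(v2 * (v1 * v4)) = [[16, -6], [4, -2]]
((v2 * (v1 * v4)) * v3) = [[22, -26], [6, -6]]

[[22, -26], [6, -6]]


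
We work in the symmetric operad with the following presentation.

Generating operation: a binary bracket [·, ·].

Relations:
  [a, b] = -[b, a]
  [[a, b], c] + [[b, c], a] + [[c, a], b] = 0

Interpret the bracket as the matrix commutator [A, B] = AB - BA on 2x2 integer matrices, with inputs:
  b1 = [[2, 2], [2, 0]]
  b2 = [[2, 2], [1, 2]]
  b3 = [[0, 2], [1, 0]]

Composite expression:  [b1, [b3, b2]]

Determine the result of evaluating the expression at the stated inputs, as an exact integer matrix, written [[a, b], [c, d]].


[b3, b2] = [[0, 0], [0, 0]]
[b1, [b3, b2]] = [[0, 0], [0, 0]]

[[0, 0], [0, 0]]
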